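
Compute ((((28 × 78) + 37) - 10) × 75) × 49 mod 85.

20

28 × 78 = 2184 ≡ 59 (mod 85)
59 + 37 = 96 ≡ 11 (mod 85)
11 - 10 = 1
1 × 75 = 75
75 × 49 = 3675 ≡ 20 (mod 85)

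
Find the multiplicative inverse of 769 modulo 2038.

1341

By the extended Euclidean algorithm:
2038 = 2·769 + 500
769 = 1·500 + 269
500 = 1·269 + 231
269 = 1·231 + 38
231 = 6·38 + 3
38 = 12·3 + 2
3 = 1·2 + 1
2 = 2·1 + 0
gcd(769, 2038) = 1, so the inverse exists.
Back-substitute for 1:
1 = 1·3 − 1·2
  = −1·38 + 13·3
  = 13·231 − 79·38
  = −79·269 + 92·231
  = 92·500 − 171·269
  = −171·769 + 263·500
  = 263·2038 − 697·769
So 769⁻¹ ≡ −697 ≡ 1341 (mod 2038).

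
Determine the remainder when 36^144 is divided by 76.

144 in binary is 10010000, i.e. 144 = 128 + 16.
36^1 ≡ 36 (mod 76)
36^2 ≡ 36^2 = 1296 ≡ 4 (mod 76)
36^4 ≡ 4^2 = 16 (mod 76)
36^8 ≡ 16^2 = 256 ≡ 28 (mod 76)
36^16 ≡ 28^2 = 784 ≡ 24 (mod 76)
36^32 ≡ 24^2 = 576 ≡ 44 (mod 76)
36^64 ≡ 44^2 = 1936 ≡ 36 (mod 76)
36^128 ≡ 36^2 = 1296 ≡ 4 (mod 76)
36^144 = 36^128 × 36^16 ≡ 4 × 24 (mod 76).
4 × 24 = 96 ≡ 20 (mod 76).

20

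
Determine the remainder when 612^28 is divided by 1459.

28 in binary is 11100, i.e. 28 = 16 + 8 + 4.
612^1 ≡ 612 (mod 1459)
612^2 ≡ 612^2 = 374544 ≡ 1040 (mod 1459)
612^4 ≡ 1040^2 = 1081600 ≡ 481 (mod 1459)
612^8 ≡ 481^2 = 231361 ≡ 839 (mod 1459)
612^16 ≡ 839^2 = 703921 ≡ 683 (mod 1459)
612^28 = 612^16 * 612^8 * 612^4 ≡ 683 * 839 * 481 (mod 1459).
Accumulate the product:
683 * 839 = 573037 ≡ 1109
1109 * 481 = 533429 ≡ 894

894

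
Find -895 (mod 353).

164

-895 = -3×353 + 164, so -895 ≡ 164 (mod 353).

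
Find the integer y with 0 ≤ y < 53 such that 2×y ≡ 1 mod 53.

53 = 26·2 + 1
2 = 2·1 + 0
gcd(2, 53) = 1, so the inverse exists.
Bézout: 1 = 1·53 − 26·2.
So 2⁻¹ ≡ −26 ≡ 27 (mod 53).

27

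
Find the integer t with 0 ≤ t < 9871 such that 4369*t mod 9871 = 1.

3694

9871 = 2*4369 + 1133
4369 = 3*1133 + 970
1133 = 1*970 + 163
970 = 5*163 + 155
163 = 1*155 + 8
155 = 19*8 + 3
8 = 2*3 + 2
3 = 1*2 + 1
2 = 2*1 + 0
gcd(4369, 9871) = 1, so the inverse exists.
Bézout: 1 = −1635*9871 + 3694*4369.
So 4369⁻¹ ≡ 3694 (mod 9871).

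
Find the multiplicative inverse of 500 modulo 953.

Run the extended Euclidean algorithm:
953 = 1*500 + 453
500 = 1*453 + 47
453 = 9*47 + 30
47 = 1*30 + 17
30 = 1*17 + 13
17 = 1*13 + 4
13 = 3*4 + 1
4 = 4*1 + 0
gcd(500, 953) = 1, so the inverse exists.
Back-substitute for 1:
1 = 1*13 − 3*4
  = −3*17 + 4*13
  = 4*30 − 7*17
  = −7*47 + 11*30
  = 11*453 − 106*47
  = −106*500 + 117*453
  = 117*953 − 223*500
So 500⁻¹ ≡ −223 ≡ 730 (mod 953).

730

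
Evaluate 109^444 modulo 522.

444 in binary is 110111100, i.e. 444 = 256 + 128 + 32 + 16 + 8 + 4.
109^1 ≡ 109 (mod 522)
109^2 ≡ 109^2 = 11881 ≡ 397 (mod 522)
109^4 ≡ 397^2 = 157609 ≡ 487 (mod 522)
109^8 ≡ 487^2 = 237169 ≡ 181 (mod 522)
109^16 ≡ 181^2 = 32761 ≡ 397 (mod 522)
109^32 ≡ 397^2 = 157609 ≡ 487 (mod 522)
109^64 ≡ 487^2 = 237169 ≡ 181 (mod 522)
109^128 ≡ 181^2 = 32761 ≡ 397 (mod 522)
109^256 ≡ 397^2 = 157609 ≡ 487 (mod 522)
109^444 = 109^256 × 109^128 × 109^32 × 109^16 × 109^8 × 109^4 ≡ 487 × 397 × 487 × 397 × 181 × 487 (mod 522).
Accumulate the product:
487 × 397 = 193339 ≡ 199
199 × 487 = 96913 ≡ 343
343 × 397 = 136171 ≡ 451
451 × 181 = 81631 ≡ 199
199 × 487 = 96913 ≡ 343

343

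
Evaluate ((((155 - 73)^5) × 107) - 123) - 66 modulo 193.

34

155 - 73 = 82
(82)^5 ≡ 58 (mod 193)
58 × 107 = 6206 ≡ 30 (mod 193)
30 - 123 = -93 ≡ 100 (mod 193)
100 - 66 = 34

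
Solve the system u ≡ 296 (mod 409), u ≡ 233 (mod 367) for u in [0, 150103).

74734

409⁻¹ mod 367: 409*201 ≡ 1 (mod 367), so 409⁻¹ ≡ 201.
u = 296 + 409*((233 − 296)*201 mod 367) = 296 + 409*182 = 74734.
Check: 74734 mod 409 = 296, 74734 mod 367 = 233. ✓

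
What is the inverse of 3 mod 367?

245

Run the extended Euclidean algorithm:
367 = 122×3 + 1
3 = 3×1 + 0
gcd(3, 367) = 1, so the inverse exists.
Bézout: 1 = 1×367 − 122×3.
So 3⁻¹ ≡ −122 ≡ 245 (mod 367).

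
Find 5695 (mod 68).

51

5695 = 83×68 + 51, so 5695 ≡ 51 (mod 68).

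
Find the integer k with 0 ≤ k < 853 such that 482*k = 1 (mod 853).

853 = 1*482 + 371
482 = 1*371 + 111
371 = 3*111 + 38
111 = 2*38 + 35
38 = 1*35 + 3
35 = 11*3 + 2
3 = 1*2 + 1
2 = 2*1 + 0
gcd(482, 853) = 1, so the inverse exists.
Back-substitute for 1:
1 = 1*3 − 1*2
  = −1*35 + 12*3
  = 12*38 − 13*35
  = −13*111 + 38*38
  = 38*371 − 127*111
  = −127*482 + 165*371
  = 165*853 − 292*482
So 482⁻¹ ≡ −292 ≡ 561 (mod 853).

561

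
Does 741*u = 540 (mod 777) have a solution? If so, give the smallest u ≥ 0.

244

gcd(741, 777) = 3, and 3 | 540, so solutions exist.
Divide through by 3: 247*u mod 259 = 180.
247⁻¹ ≡ 151 (mod 259).
u ≡ 151*180 ≡ 244 (mod 259).
The smallest non-negative solution is u = 244.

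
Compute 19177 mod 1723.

19177 = 11×1723 + 224, so 19177 ≡ 224 (mod 1723).

224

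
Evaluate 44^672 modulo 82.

42

Using repeated squaring:
672 in binary is 1010100000, i.e. 672 = 512 + 128 + 32.
44^1 ≡ 44 (mod 82)
44^2 ≡ 44^2 = 1936 ≡ 50 (mod 82)
44^4 ≡ 50^2 = 2500 ≡ 40 (mod 82)
44^8 ≡ 40^2 = 1600 ≡ 42 (mod 82)
44^16 ≡ 42^2 = 1764 ≡ 42 (mod 82)
44^32 ≡ 42^2 = 1764 ≡ 42 (mod 82)
44^64 ≡ 42^2 = 1764 ≡ 42 (mod 82)
44^128 ≡ 42^2 = 1764 ≡ 42 (mod 82)
44^256 ≡ 42^2 = 1764 ≡ 42 (mod 82)
44^512 ≡ 42^2 = 1764 ≡ 42 (mod 82)
44^672 = 44^512 × 44^128 × 44^32 ≡ 42 × 42 × 42 (mod 82).
Accumulate the product:
42 × 42 = 1764 ≡ 42
42 × 42 = 1764 ≡ 42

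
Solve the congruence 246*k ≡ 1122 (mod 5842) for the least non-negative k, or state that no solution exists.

717

gcd(246, 5842) = 2, and 2 | 1122, so solutions exist.
Divide through by 2: 123*k = 561 (mod 2921).
123⁻¹ ≡ 95 (mod 2921).
k ≡ 95*561 ≡ 717 (mod 2921).
The smallest non-negative solution is k = 717.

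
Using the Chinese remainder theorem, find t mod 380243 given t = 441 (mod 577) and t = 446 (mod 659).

577⁻¹ mod 659: 577·442 ≡ 1 (mod 659), so 577⁻¹ ≡ 442.
t = 441 + 577·((446 − 441)·442 mod 659) = 441 + 577·233 = 134882.

134882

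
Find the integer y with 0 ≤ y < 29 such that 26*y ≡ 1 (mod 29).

19

Apply the Euclidean algorithm and back-substitute:
29 = 1*26 + 3
26 = 8*3 + 2
3 = 1*2 + 1
2 = 2*1 + 0
gcd(26, 29) = 1, so the inverse exists.
Back-substitute for 1:
1 = 1*3 − 1*2
  = −1*26 + 9*3
  = 9*29 − 10*26
So 26⁻¹ ≡ −10 ≡ 19 (mod 29).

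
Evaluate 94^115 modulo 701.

210

Using repeated squaring:
115 in binary is 1110011, i.e. 115 = 64 + 32 + 16 + 2 + 1.
94^1 ≡ 94 (mod 701)
94^2 ≡ 94^2 = 8836 ≡ 424 (mod 701)
94^4 ≡ 424^2 = 179776 ≡ 320 (mod 701)
94^8 ≡ 320^2 = 102400 ≡ 54 (mod 701)
94^16 ≡ 54^2 = 2916 ≡ 112 (mod 701)
94^32 ≡ 112^2 = 12544 ≡ 627 (mod 701)
94^64 ≡ 627^2 = 393129 ≡ 569 (mod 701)
94^115 = 94^64 · 94^32 · 94^16 · 94^2 · 94^1 ≡ 569 · 627 · 112 · 424 · 94 (mod 701).
Accumulate the product:
569 · 627 = 356763 ≡ 655
655 · 112 = 73360 ≡ 456
456 · 424 = 193344 ≡ 569
569 · 94 = 53486 ≡ 210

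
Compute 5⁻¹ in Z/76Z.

61

Apply the Euclidean algorithm and back-substitute:
76 = 15×5 + 1
5 = 5×1 + 0
gcd(5, 76) = 1, so the inverse exists.
Back-substitute for 1:
1 = 1×76 − 15×5
So 5⁻¹ ≡ −15 ≡ 61 (mod 76).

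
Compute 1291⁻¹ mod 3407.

2420

3407 = 2*1291 + 825
1291 = 1*825 + 466
825 = 1*466 + 359
466 = 1*359 + 107
359 = 3*107 + 38
107 = 2*38 + 31
38 = 1*31 + 7
31 = 4*7 + 3
7 = 2*3 + 1
3 = 3*1 + 0
gcd(1291, 3407) = 1, so the inverse exists.
Back-substitute for 1:
1 = 1*7 − 2*3
  = −2*31 + 9*7
  = 9*38 − 11*31
  = −11*107 + 31*38
  = 31*359 − 104*107
  = −104*466 + 135*359
  = 135*825 − 239*466
  = −239*1291 + 374*825
  = 374*3407 − 987*1291
So 1291⁻¹ ≡ −987 ≡ 2420 (mod 3407).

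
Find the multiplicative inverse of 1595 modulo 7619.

7619 = 4*1595 + 1239
1595 = 1*1239 + 356
1239 = 3*356 + 171
356 = 2*171 + 14
171 = 12*14 + 3
14 = 4*3 + 2
3 = 1*2 + 1
2 = 2*1 + 0
gcd(1595, 7619) = 1, so the inverse exists.
Back-substitute for 1:
1 = 1*3 − 1*2
  = −1*14 + 5*3
  = 5*171 − 61*14
  = −61*356 + 127*171
  = 127*1239 − 442*356
  = −442*1595 + 569*1239
  = 569*7619 − 2718*1595
So 1595⁻¹ ≡ −2718 ≡ 4901 (mod 7619).

4901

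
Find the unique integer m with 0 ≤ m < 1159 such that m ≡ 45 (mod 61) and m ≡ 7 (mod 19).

45

61⁻¹ mod 19: 61*5 ≡ 1 (mod 19), so 61⁻¹ ≡ 5.
m = 45 + 61*((7 − 45)*5 mod 19) = 45 + 61*0 = 45.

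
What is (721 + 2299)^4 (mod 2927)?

2789

721 + 2299 = 3020 ≡ 93 (mod 2927)
(93)^4 ≡ 2789 (mod 2927)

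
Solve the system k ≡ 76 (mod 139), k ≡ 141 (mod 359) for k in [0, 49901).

30656

139⁻¹ mod 359: 139*31 ≡ 1 (mod 359), so 139⁻¹ ≡ 31.
k = 76 + 139*((141 − 76)*31 mod 359) = 76 + 139*220 = 30656.
Check: 30656 mod 139 = 76, 30656 mod 359 = 141. ✓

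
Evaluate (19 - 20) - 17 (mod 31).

19 - 20 = -1 ≡ 30 (mod 31)
30 - 17 = 13

13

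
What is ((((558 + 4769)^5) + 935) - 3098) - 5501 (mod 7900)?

558 + 4769 = 5327
(5327)^5 ≡ 707 (mod 7900)
707 + 935 = 1642
1642 - 3098 = -1456 ≡ 6444 (mod 7900)
6444 - 5501 = 943

943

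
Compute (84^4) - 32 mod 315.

(84)^4 ≡ 126 (mod 315)
126 - 32 = 94

94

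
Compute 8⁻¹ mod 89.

Apply the Euclidean algorithm and back-substitute:
89 = 11×8 + 1
8 = 8×1 + 0
gcd(8, 89) = 1, so the inverse exists.
Back-substitute for 1:
1 = 1×89 − 11×8
So 8⁻¹ ≡ −11 ≡ 78 (mod 89).

78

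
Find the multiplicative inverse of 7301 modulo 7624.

6373

7624 = 1*7301 + 323
7301 = 22*323 + 195
323 = 1*195 + 128
195 = 1*128 + 67
128 = 1*67 + 61
67 = 1*61 + 6
61 = 10*6 + 1
6 = 6*1 + 0
gcd(7301, 7624) = 1, so the inverse exists.
Bézout: 1 = 1198*7624 − 1251*7301.
So 7301⁻¹ ≡ −1251 ≡ 6373 (mod 7624).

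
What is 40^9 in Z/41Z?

40

40^1 ≡ 40 (mod 41)
40^2 ≡ 40^2 = 1600 ≡ 1 (mod 41)
40^4 ≡ 1^2 = 1 (mod 41)
40^8 ≡ 1^2 = 1 (mod 41)
40^9 = 40^8 · 40^1 ≡ 1 · 40 (mod 41).
1 · 40 = 40 ≡ 40 (mod 41).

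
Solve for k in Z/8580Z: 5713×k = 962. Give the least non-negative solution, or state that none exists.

5174

gcd(5713, 8580) = 1, so a unique solution mod 8580 exists.
5713⁻¹ ≡ 817 (mod 8580).
k ≡ 817×962 ≡ 5174 (mod 8580).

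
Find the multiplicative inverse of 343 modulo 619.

Apply the Euclidean algorithm and back-substitute:
619 = 1·343 + 276
343 = 1·276 + 67
276 = 4·67 + 8
67 = 8·8 + 3
8 = 2·3 + 2
3 = 1·2 + 1
2 = 2·1 + 0
gcd(343, 619) = 1, so the inverse exists.
Back-substitute for 1:
1 = 1·3 − 1·2
  = −1·8 + 3·3
  = 3·67 − 25·8
  = −25·276 + 103·67
  = 103·343 − 128·276
  = −128·619 + 231·343
So 343⁻¹ ≡ 231 (mod 619).

231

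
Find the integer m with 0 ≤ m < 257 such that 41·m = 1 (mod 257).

257 = 6*41 + 11
41 = 3*11 + 8
11 = 1*8 + 3
8 = 2*3 + 2
3 = 1*2 + 1
2 = 2*1 + 0
gcd(41, 257) = 1, so the inverse exists.
Bézout: 1 = 15*257 − 94*41.
So 41⁻¹ ≡ −94 ≡ 163 (mod 257).

163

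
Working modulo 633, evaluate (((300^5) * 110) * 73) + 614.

(300)^5 ≡ 153 (mod 633)
153 * 110 = 16830 ≡ 372 (mod 633)
372 * 73 = 27156 ≡ 570 (mod 633)
570 + 614 = 1184 ≡ 551 (mod 633)

551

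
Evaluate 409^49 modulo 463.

Compute successive squares:
49 in binary is 110001, i.e. 49 = 32 + 16 + 1.
409^1 ≡ 409 (mod 463)
409^2 ≡ 409^2 = 167281 ≡ 138 (mod 463)
409^4 ≡ 138^2 = 19044 ≡ 61 (mod 463)
409^8 ≡ 61^2 = 3721 ≡ 17 (mod 463)
409^16 ≡ 17^2 = 289 (mod 463)
409^32 ≡ 289^2 = 83521 ≡ 181 (mod 463)
409^49 = 409^32 × 409^16 × 409^1 ≡ 181 × 289 × 409 (mod 463).
Accumulate the product:
181 × 289 = 52309 ≡ 453
453 × 409 = 185277 ≡ 77

77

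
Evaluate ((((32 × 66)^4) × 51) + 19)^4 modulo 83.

33

32 × 66 = 2112 ≡ 37 (mod 83)
(37)^4 ≡ 21 (mod 83)
21 × 51 = 1071 ≡ 75 (mod 83)
75 + 19 = 94 ≡ 11 (mod 83)
(11)^4 ≡ 33 (mod 83)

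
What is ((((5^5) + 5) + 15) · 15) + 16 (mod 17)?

(5)^5 ≡ 14 (mod 17)
14 + 5 = 19 ≡ 2 (mod 17)
2 + 15 = 17 ≡ 0 (mod 17)
0 · 15 = 0
0 + 16 = 16

16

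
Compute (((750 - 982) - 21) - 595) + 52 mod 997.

750 - 982 = -232 ≡ 765 (mod 997)
765 - 21 = 744
744 - 595 = 149
149 + 52 = 201

201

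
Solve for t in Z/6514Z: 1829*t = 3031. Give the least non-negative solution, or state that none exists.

gcd(1829, 6514) = 1, so a unique solution mod 6514 exists.
1829⁻¹ ≡ 4719 (mod 6514).
t ≡ 4719*3031 ≡ 5059 (mod 6514).

5059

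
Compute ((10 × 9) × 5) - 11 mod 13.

10 × 9 = 90 ≡ 12 (mod 13)
12 × 5 = 60 ≡ 8 (mod 13)
8 - 11 = -3 ≡ 10 (mod 13)

10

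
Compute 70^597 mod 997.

597 in binary is 1001010101, i.e. 597 = 512 + 64 + 16 + 4 + 1.
70^1 ≡ 70 (mod 997)
70^2 ≡ 70^2 = 4900 ≡ 912 (mod 997)
70^4 ≡ 912^2 = 831744 ≡ 246 (mod 997)
70^8 ≡ 246^2 = 60516 ≡ 696 (mod 997)
70^16 ≡ 696^2 = 484416 ≡ 871 (mod 997)
70^32 ≡ 871^2 = 758641 ≡ 921 (mod 997)
70^64 ≡ 921^2 = 848241 ≡ 791 (mod 997)
70^128 ≡ 791^2 = 625681 ≡ 562 (mod 997)
70^256 ≡ 562^2 = 315844 ≡ 792 (mod 997)
70^512 ≡ 792^2 = 627264 ≡ 151 (mod 997)
70^597 = 70^512 * 70^64 * 70^16 * 70^4 * 70^1 ≡ 151 * 791 * 871 * 246 * 70 (mod 997).
Accumulate the product:
151 * 791 = 119441 ≡ 798
798 * 871 = 695058 ≡ 149
149 * 246 = 36654 ≡ 762
762 * 70 = 53340 ≡ 499

499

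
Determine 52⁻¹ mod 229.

207

229 = 4×52 + 21
52 = 2×21 + 10
21 = 2×10 + 1
10 = 10×1 + 0
gcd(52, 229) = 1, so the inverse exists.
Bézout: 1 = 5×229 − 22×52.
So 52⁻¹ ≡ −22 ≡ 207 (mod 229).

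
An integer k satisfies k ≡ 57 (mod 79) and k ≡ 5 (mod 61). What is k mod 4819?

79⁻¹ mod 61: 79·17 ≡ 1 (mod 61), so 79⁻¹ ≡ 17.
k = 57 + 79·((5 − 57)·17 mod 61) = 57 + 79·31 = 2506.

2506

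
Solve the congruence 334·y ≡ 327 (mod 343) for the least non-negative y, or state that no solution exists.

78

gcd(334, 343) = 1, so a unique solution mod 343 exists.
334⁻¹ ≡ 38 (mod 343).
y ≡ 38·327 ≡ 78 (mod 343).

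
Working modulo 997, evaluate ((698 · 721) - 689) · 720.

698 · 721 = 503258 ≡ 770 (mod 997)
770 - 689 = 81
81 · 720 = 58320 ≡ 494 (mod 997)

494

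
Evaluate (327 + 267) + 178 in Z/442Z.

330

327 + 267 = 594 ≡ 152 (mod 442)
152 + 178 = 330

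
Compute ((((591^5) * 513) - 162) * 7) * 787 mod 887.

849

(591)^5 ≡ 73 (mod 887)
73 * 513 = 37449 ≡ 195 (mod 887)
195 - 162 = 33
33 * 7 = 231
231 * 787 = 181797 ≡ 849 (mod 887)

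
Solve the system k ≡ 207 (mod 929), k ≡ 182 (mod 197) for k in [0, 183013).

10426

929⁻¹ mod 197: 929×102 ≡ 1 (mod 197), so 929⁻¹ ≡ 102.
k = 207 + 929×((182 − 207)×102 mod 197) = 207 + 929×11 = 10426.
Check: 10426 mod 929 = 207, 10426 mod 197 = 182. ✓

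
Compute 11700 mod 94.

11700 = 124×94 + 44, so 11700 ≡ 44 (mod 94).

44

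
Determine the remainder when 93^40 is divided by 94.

93^1 ≡ 93 (mod 94)
93^2 ≡ 93^2 = 8649 ≡ 1 (mod 94)
93^4 ≡ 1^2 = 1 (mod 94)
93^8 ≡ 1^2 = 1 (mod 94)
93^16 ≡ 1^2 = 1 (mod 94)
93^32 ≡ 1^2 = 1 (mod 94)
93^40 = 93^32 × 93^8 ≡ 1 × 1 (mod 94).
1 × 1 = 1 ≡ 1 (mod 94).

1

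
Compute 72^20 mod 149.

49

72^1 ≡ 72 (mod 149)
72^2 ≡ 72^2 = 5184 ≡ 118 (mod 149)
72^4 ≡ 118^2 = 13924 ≡ 67 (mod 149)
72^8 ≡ 67^2 = 4489 ≡ 19 (mod 149)
72^16 ≡ 19^2 = 361 ≡ 63 (mod 149)
72^20 = 72^16 * 72^4 ≡ 63 * 67 (mod 149).
63 * 67 = 4221 ≡ 49 (mod 149).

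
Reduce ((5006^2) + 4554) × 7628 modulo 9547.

2524

(5006)^2 ≡ 8708 (mod 9547)
8708 + 4554 = 13262 ≡ 3715 (mod 9547)
3715 × 7628 = 28338020 ≡ 2524 (mod 9547)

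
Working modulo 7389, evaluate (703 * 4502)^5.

3758

703 * 4502 = 3164906 ≡ 2414 (mod 7389)
(2414)^5 ≡ 3758 (mod 7389)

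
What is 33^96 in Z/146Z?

33^1 ≡ 33 (mod 146)
33^2 ≡ 33^2 = 1089 ≡ 67 (mod 146)
33^4 ≡ 67^2 = 4489 ≡ 109 (mod 146)
33^8 ≡ 109^2 = 11881 ≡ 55 (mod 146)
33^16 ≡ 55^2 = 3025 ≡ 105 (mod 146)
33^32 ≡ 105^2 = 11025 ≡ 75 (mod 146)
33^64 ≡ 75^2 = 5625 ≡ 77 (mod 146)
33^96 = 33^64 * 33^32 ≡ 77 * 75 (mod 146).
77 * 75 = 5775 ≡ 81 (mod 146).

81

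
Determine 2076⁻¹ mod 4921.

Run the extended Euclidean algorithm:
4921 = 2*2076 + 769
2076 = 2*769 + 538
769 = 1*538 + 231
538 = 2*231 + 76
231 = 3*76 + 3
76 = 25*3 + 1
3 = 3*1 + 0
gcd(2076, 4921) = 1, so the inverse exists.
Back-substitute for 1:
1 = 1*76 − 25*3
  = −25*231 + 76*76
  = 76*538 − 177*231
  = −177*769 + 253*538
  = 253*2076 − 683*769
  = −683*4921 + 1619*2076
So 2076⁻¹ ≡ 1619 (mod 4921).

1619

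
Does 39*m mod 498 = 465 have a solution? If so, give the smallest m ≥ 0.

gcd(39, 498) = 3, and 3 | 465, so solutions exist.
Divide through by 3: 13*m mod 166 = 155.
13⁻¹ ≡ 115 (mod 166).
m ≡ 115*155 ≡ 63 (mod 166).
The smallest non-negative solution is m = 63.

63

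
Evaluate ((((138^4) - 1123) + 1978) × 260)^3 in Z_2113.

1755

(138)^4 ≡ 729 (mod 2113)
729 - 1123 = -394 ≡ 1719 (mod 2113)
1719 + 1978 = 3697 ≡ 1584 (mod 2113)
1584 × 260 = 411840 ≡ 1918 (mod 2113)
(1918)^3 ≡ 1755 (mod 2113)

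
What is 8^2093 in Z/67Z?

Using repeated squaring:
8^1 ≡ 8 (mod 67)
8^2 ≡ 8^2 = 64 (mod 67)
8^4 ≡ 64^2 = 4096 ≡ 9 (mod 67)
8^8 ≡ 9^2 = 81 ≡ 14 (mod 67)
8^16 ≡ 14^2 = 196 ≡ 62 (mod 67)
8^32 ≡ 62^2 = 3844 ≡ 25 (mod 67)
8^64 ≡ 25^2 = 625 ≡ 22 (mod 67)
8^128 ≡ 22^2 = 484 ≡ 15 (mod 67)
8^256 ≡ 15^2 = 225 ≡ 24 (mod 67)
8^512 ≡ 24^2 = 576 ≡ 40 (mod 67)
8^1024 ≡ 40^2 = 1600 ≡ 59 (mod 67)
8^2048 ≡ 59^2 = 3481 ≡ 64 (mod 67)
8^2093 = 8^2048 * 8^32 * 8^8 * 8^4 * 8^1 ≡ 64 * 25 * 14 * 9 * 8 (mod 67).
Accumulate the product:
64 * 25 = 1600 ≡ 59
59 * 14 = 826 ≡ 22
22 * 9 = 198 ≡ 64
64 * 8 = 512 ≡ 43

43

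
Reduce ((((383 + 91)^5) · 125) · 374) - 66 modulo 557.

279

383 + 91 = 474
(474)^5 ≡ 416 (mod 557)
416 · 125 = 52000 ≡ 199 (mod 557)
199 · 374 = 74426 ≡ 345 (mod 557)
345 - 66 = 279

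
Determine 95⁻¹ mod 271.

Apply the Euclidean algorithm and back-substitute:
271 = 2*95 + 81
95 = 1*81 + 14
81 = 5*14 + 11
14 = 1*11 + 3
11 = 3*3 + 2
3 = 1*2 + 1
2 = 2*1 + 0
gcd(95, 271) = 1, so the inverse exists.
Bézout: 1 = −34*271 + 97*95.
So 95⁻¹ ≡ 97 (mod 271).

97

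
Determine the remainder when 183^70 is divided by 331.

By square-and-multiply:
70 in binary is 1000110, i.e. 70 = 64 + 4 + 2.
183^1 ≡ 183 (mod 331)
183^2 ≡ 183^2 = 33489 ≡ 58 (mod 331)
183^4 ≡ 58^2 = 3364 ≡ 54 (mod 331)
183^8 ≡ 54^2 = 2916 ≡ 268 (mod 331)
183^16 ≡ 268^2 = 71824 ≡ 328 (mod 331)
183^32 ≡ 328^2 = 107584 ≡ 9 (mod 331)
183^64 ≡ 9^2 = 81 (mod 331)
183^70 = 183^64 · 183^4 · 183^2 ≡ 81 · 54 · 58 (mod 331).
Accumulate the product:
81 · 54 = 4374 ≡ 71
71 · 58 = 4118 ≡ 146

146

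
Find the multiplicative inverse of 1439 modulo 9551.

677

Apply the Euclidean algorithm and back-substitute:
9551 = 6*1439 + 917
1439 = 1*917 + 522
917 = 1*522 + 395
522 = 1*395 + 127
395 = 3*127 + 14
127 = 9*14 + 1
14 = 14*1 + 0
gcd(1439, 9551) = 1, so the inverse exists.
Bézout: 1 = −102*9551 + 677*1439.
So 1439⁻¹ ≡ 677 (mod 9551).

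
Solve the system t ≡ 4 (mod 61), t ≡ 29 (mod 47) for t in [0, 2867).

61⁻¹ mod 47: 61·37 ≡ 1 (mod 47), so 61⁻¹ ≡ 37.
t = 4 + 61·((29 − 4)·37 mod 47) = 4 + 61·32 = 1956.

1956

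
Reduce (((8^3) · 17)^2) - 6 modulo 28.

(8)^3 ≡ 8 (mod 28)
8 · 17 = 136 ≡ 24 (mod 28)
(24)^2 ≡ 16 (mod 28)
16 - 6 = 10

10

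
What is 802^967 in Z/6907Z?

5597

Using repeated squaring:
967 in binary is 1111000111, i.e. 967 = 512 + 256 + 128 + 64 + 4 + 2 + 1.
802^1 ≡ 802 (mod 6907)
802^2 ≡ 802^2 = 643204 ≡ 853 (mod 6907)
802^4 ≡ 853^2 = 727609 ≡ 2374 (mod 6907)
802^8 ≡ 2374^2 = 5635876 ≡ 6671 (mod 6907)
802^16 ≡ 6671^2 = 44502241 ≡ 440 (mod 6907)
802^32 ≡ 440^2 = 193600 ≡ 204 (mod 6907)
802^64 ≡ 204^2 = 41616 ≡ 174 (mod 6907)
802^128 ≡ 174^2 = 30276 ≡ 2648 (mod 6907)
802^256 ≡ 2648^2 = 7011904 ≡ 1299 (mod 6907)
802^512 ≡ 1299^2 = 1687401 ≡ 2093 (mod 6907)
802^967 = 802^512 * 802^256 * 802^128 * 802^64 * 802^4 * 802^2 * 802^1 ≡ 2093 * 1299 * 2648 * 174 * 2374 * 853 * 802 (mod 6907).
Accumulate the product:
2093 * 1299 = 2718807 ≡ 4356
4356 * 2648 = 11534688 ≡ 6905
6905 * 174 = 1201470 ≡ 6559
6559 * 2374 = 15571066 ≡ 2688
2688 * 853 = 2292864 ≡ 6647
6647 * 802 = 5330894 ≡ 5597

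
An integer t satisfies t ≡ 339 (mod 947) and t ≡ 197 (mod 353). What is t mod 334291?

947⁻¹ mod 353: 947×104 ≡ 1 (mod 353), so 947⁻¹ ≡ 104.
t = 339 + 947×((197 − 339)×104 mod 353) = 339 + 947×58 = 55265.

55265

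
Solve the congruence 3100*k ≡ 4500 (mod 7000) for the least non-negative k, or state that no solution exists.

15

gcd(3100, 7000) = 100, and 100 | 4500, so solutions exist.
Divide through by 100: 31*k = 45 (mod 70).
31⁻¹ ≡ 61 (mod 70).
k ≡ 61*45 ≡ 15 (mod 70).
The smallest non-negative solution is k = 15.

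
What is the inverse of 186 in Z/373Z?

371

Apply the Euclidean algorithm and back-substitute:
373 = 2·186 + 1
186 = 186·1 + 0
gcd(186, 373) = 1, so the inverse exists.
Back-substitute for 1:
1 = 1·373 − 2·186
So 186⁻¹ ≡ −2 ≡ 371 (mod 373).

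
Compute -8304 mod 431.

-8304 = -20·431 + 316, so -8304 ≡ 316 (mod 431).

316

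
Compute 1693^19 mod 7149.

1738

1693^1 ≡ 1693 (mod 7149)
1693^2 ≡ 1693^2 = 2866249 ≡ 6649 (mod 7149)
1693^4 ≡ 6649^2 = 44209201 ≡ 6934 (mod 7149)
1693^8 ≡ 6934^2 = 48080356 ≡ 3331 (mod 7149)
1693^16 ≡ 3331^2 = 11095561 ≡ 313 (mod 7149)
1693^19 = 1693^16 × 1693^2 × 1693^1 ≡ 313 × 6649 × 1693 (mod 7149).
Accumulate the product:
313 × 6649 = 2081137 ≡ 778
778 × 1693 = 1317154 ≡ 1738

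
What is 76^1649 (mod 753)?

By square-and-multiply:
1649 in binary is 11001110001, i.e. 1649 = 1024 + 512 + 64 + 32 + 16 + 1.
76^1 ≡ 76 (mod 753)
76^2 ≡ 76^2 = 5776 ≡ 505 (mod 753)
76^4 ≡ 505^2 = 255025 ≡ 511 (mod 753)
76^8 ≡ 511^2 = 261121 ≡ 583 (mod 753)
76^16 ≡ 583^2 = 339889 ≡ 286 (mod 753)
76^32 ≡ 286^2 = 81796 ≡ 472 (mod 753)
76^64 ≡ 472^2 = 222784 ≡ 649 (mod 753)
76^128 ≡ 649^2 = 421201 ≡ 274 (mod 753)
76^256 ≡ 274^2 = 75076 ≡ 529 (mod 753)
76^512 ≡ 529^2 = 279841 ≡ 478 (mod 753)
76^1024 ≡ 478^2 = 228484 ≡ 325 (mod 753)
76^1649 = 76^1024 · 76^512 · 76^64 · 76^32 · 76^16 · 76^1 ≡ 325 · 478 · 649 · 472 · 286 · 76 (mod 753).
Accumulate the product:
325 · 478 = 155350 ≡ 232
232 · 649 = 150568 ≡ 721
721 · 472 = 340312 ≡ 709
709 · 286 = 202774 ≡ 217
217 · 76 = 16492 ≡ 679

679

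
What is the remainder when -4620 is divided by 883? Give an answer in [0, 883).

-4620 = -6·883 + 678, so -4620 ≡ 678 (mod 883).

678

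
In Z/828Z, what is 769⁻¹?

Run the extended Euclidean algorithm:
828 = 1·769 + 59
769 = 13·59 + 2
59 = 29·2 + 1
2 = 2·1 + 0
gcd(769, 828) = 1, so the inverse exists.
Bézout: 1 = 378·828 − 407·769.
So 769⁻¹ ≡ −407 ≡ 421 (mod 828).

421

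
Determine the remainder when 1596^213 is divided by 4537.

Compute successive squares:
213 in binary is 11010101, i.e. 213 = 128 + 64 + 16 + 4 + 1.
1596^1 ≡ 1596 (mod 4537)
1596^2 ≡ 1596^2 = 2547216 ≡ 1959 (mod 4537)
1596^4 ≡ 1959^2 = 3837681 ≡ 3916 (mod 4537)
1596^8 ≡ 3916^2 = 15335056 ≡ 4533 (mod 4537)
1596^16 ≡ 4533^2 = 20548089 ≡ 16 (mod 4537)
1596^32 ≡ 16^2 = 256 (mod 4537)
1596^64 ≡ 256^2 = 65536 ≡ 2018 (mod 4537)
1596^128 ≡ 2018^2 = 4072324 ≡ 2635 (mod 4537)
1596^213 = 1596^128 · 1596^64 · 1596^16 · 1596^4 · 1596^1 ≡ 2635 · 2018 · 16 · 3916 · 1596 (mod 4537).
Accumulate the product:
2635 · 2018 = 5317430 ≡ 66
66 · 16 = 1056
1056 · 3916 = 4135296 ≡ 2089
2089 · 1596 = 3334044 ≡ 3886

3886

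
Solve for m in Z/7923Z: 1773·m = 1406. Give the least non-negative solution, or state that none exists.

gcd(1773, 7923) = 3, and 3 does not divide 1406.
So the congruence has no solution.

no solution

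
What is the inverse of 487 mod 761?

Apply the Euclidean algorithm and back-substitute:
761 = 1*487 + 274
487 = 1*274 + 213
274 = 1*213 + 61
213 = 3*61 + 30
61 = 2*30 + 1
30 = 30*1 + 0
gcd(487, 761) = 1, so the inverse exists.
Back-substitute for 1:
1 = 1*61 − 2*30
  = −2*213 + 7*61
  = 7*274 − 9*213
  = −9*487 + 16*274
  = 16*761 − 25*487
So 487⁻¹ ≡ −25 ≡ 736 (mod 761).

736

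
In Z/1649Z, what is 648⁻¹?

1649 = 2*648 + 353
648 = 1*353 + 295
353 = 1*295 + 58
295 = 5*58 + 5
58 = 11*5 + 3
5 = 1*3 + 2
3 = 1*2 + 1
2 = 2*1 + 0
gcd(648, 1649) = 1, so the inverse exists.
Bézout: 1 = 257*1649 − 654*648.
So 648⁻¹ ≡ −654 ≡ 995 (mod 1649).

995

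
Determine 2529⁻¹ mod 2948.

Run the extended Euclidean algorithm:
2948 = 1×2529 + 419
2529 = 6×419 + 15
419 = 27×15 + 14
15 = 1×14 + 1
14 = 14×1 + 0
gcd(2529, 2948) = 1, so the inverse exists.
Back-substitute for 1:
1 = 1×15 − 1×14
  = −1×419 + 28×15
  = 28×2529 − 169×419
  = −169×2948 + 197×2529
So 2529⁻¹ ≡ 197 (mod 2948).

197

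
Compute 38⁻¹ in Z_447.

447 = 11·38 + 29
38 = 1·29 + 9
29 = 3·9 + 2
9 = 4·2 + 1
2 = 2·1 + 0
gcd(38, 447) = 1, so the inverse exists.
Back-substitute for 1:
1 = 1·9 − 4·2
  = −4·29 + 13·9
  = 13·38 − 17·29
  = −17·447 + 200·38
So 38⁻¹ ≡ 200 (mod 447).

200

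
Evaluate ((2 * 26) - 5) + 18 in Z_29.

7

2 * 26 = 52 ≡ 23 (mod 29)
23 - 5 = 18
18 + 18 = 36 ≡ 7 (mod 29)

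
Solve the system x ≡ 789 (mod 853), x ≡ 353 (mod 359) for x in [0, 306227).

853⁻¹ mod 359: 853×242 ≡ 1 (mod 359), so 853⁻¹ ≡ 242.
x = 789 + 853×((353 − 789)×242 mod 359) = 789 + 853×34 = 29791.

29791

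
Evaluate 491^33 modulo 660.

491^1 ≡ 491 (mod 660)
491^2 ≡ 491^2 = 241081 ≡ 181 (mod 660)
491^4 ≡ 181^2 = 32761 ≡ 421 (mod 660)
491^8 ≡ 421^2 = 177241 ≡ 361 (mod 660)
491^16 ≡ 361^2 = 130321 ≡ 301 (mod 660)
491^32 ≡ 301^2 = 90601 ≡ 181 (mod 660)
491^33 = 491^32 · 491^1 ≡ 181 · 491 (mod 660).
181 · 491 = 88871 ≡ 431 (mod 660).

431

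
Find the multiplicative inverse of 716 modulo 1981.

Apply the Euclidean algorithm and back-substitute:
1981 = 2·716 + 549
716 = 1·549 + 167
549 = 3·167 + 48
167 = 3·48 + 23
48 = 2·23 + 2
23 = 11·2 + 1
2 = 2·1 + 0
gcd(716, 1981) = 1, so the inverse exists.
Bézout: 1 = −343·1981 + 949·716.
So 716⁻¹ ≡ 949 (mod 1981).

949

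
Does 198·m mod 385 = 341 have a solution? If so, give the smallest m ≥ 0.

gcd(198, 385) = 11, and 11 | 341, so solutions exist.
Divide through by 11: 18·m mod 35 = 31.
18⁻¹ ≡ 2 (mod 35).
m ≡ 2·31 ≡ 27 (mod 35).
The smallest non-negative solution is m = 27.

27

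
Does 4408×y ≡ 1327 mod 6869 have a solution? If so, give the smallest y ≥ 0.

1342

gcd(4408, 6869) = 1, so a unique solution mod 6869 exists.
4408⁻¹ ≡ 441 (mod 6869).
y ≡ 441×1327 ≡ 1342 (mod 6869).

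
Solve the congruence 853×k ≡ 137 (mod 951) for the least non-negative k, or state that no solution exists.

707

gcd(853, 951) = 1, so a unique solution mod 951 exists.
853⁻¹ ≡ 262 (mod 951).
k ≡ 262×137 ≡ 707 (mod 951).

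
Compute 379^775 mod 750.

Compute successive squares:
775 in binary is 1100000111, i.e. 775 = 512 + 256 + 4 + 2 + 1.
379^1 ≡ 379 (mod 750)
379^2 ≡ 379^2 = 143641 ≡ 391 (mod 750)
379^4 ≡ 391^2 = 152881 ≡ 631 (mod 750)
379^8 ≡ 631^2 = 398161 ≡ 661 (mod 750)
379^16 ≡ 661^2 = 436921 ≡ 421 (mod 750)
379^32 ≡ 421^2 = 177241 ≡ 241 (mod 750)
379^64 ≡ 241^2 = 58081 ≡ 331 (mod 750)
379^128 ≡ 331^2 = 109561 ≡ 61 (mod 750)
379^256 ≡ 61^2 = 3721 ≡ 721 (mod 750)
379^512 ≡ 721^2 = 519841 ≡ 91 (mod 750)
379^775 = 379^512 × 379^256 × 379^4 × 379^2 × 379^1 ≡ 91 × 721 × 631 × 391 × 379 (mod 750).
Accumulate the product:
91 × 721 = 65611 ≡ 361
361 × 631 = 227791 ≡ 541
541 × 391 = 211531 ≡ 31
31 × 379 = 11749 ≡ 499

499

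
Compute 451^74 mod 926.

By square-and-multiply:
451^1 ≡ 451 (mod 926)
451^2 ≡ 451^2 = 203401 ≡ 607 (mod 926)
451^4 ≡ 607^2 = 368449 ≡ 827 (mod 926)
451^8 ≡ 827^2 = 683929 ≡ 541 (mod 926)
451^16 ≡ 541^2 = 292681 ≡ 65 (mod 926)
451^32 ≡ 65^2 = 4225 ≡ 521 (mod 926)
451^64 ≡ 521^2 = 271441 ≡ 123 (mod 926)
451^74 = 451^64 · 451^8 · 451^2 ≡ 123 · 541 · 607 (mod 926).
Accumulate the product:
123 · 541 = 66543 ≡ 797
797 · 607 = 483779 ≡ 407

407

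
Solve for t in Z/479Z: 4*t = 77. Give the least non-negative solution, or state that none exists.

gcd(4, 479) = 1, so a unique solution mod 479 exists.
4⁻¹ ≡ 120 (mod 479).
t ≡ 120*77 ≡ 139 (mod 479).

139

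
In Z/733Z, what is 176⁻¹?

Apply the Euclidean algorithm and back-substitute:
733 = 4×176 + 29
176 = 6×29 + 2
29 = 14×2 + 1
2 = 2×1 + 0
gcd(176, 733) = 1, so the inverse exists.
Bézout: 1 = 85×733 − 354×176.
So 176⁻¹ ≡ −354 ≡ 379 (mod 733).

379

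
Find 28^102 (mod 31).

8

By square-and-multiply:
28^1 ≡ 28 (mod 31)
28^2 ≡ 28^2 = 784 ≡ 9 (mod 31)
28^4 ≡ 9^2 = 81 ≡ 19 (mod 31)
28^8 ≡ 19^2 = 361 ≡ 20 (mod 31)
28^16 ≡ 20^2 = 400 ≡ 28 (mod 31)
28^32 ≡ 28^2 = 784 ≡ 9 (mod 31)
28^64 ≡ 9^2 = 81 ≡ 19 (mod 31)
28^102 = 28^64 · 28^32 · 28^4 · 28^2 ≡ 19 · 9 · 19 · 9 (mod 31).
Accumulate the product:
19 · 9 = 171 ≡ 16
16 · 19 = 304 ≡ 25
25 · 9 = 225 ≡ 8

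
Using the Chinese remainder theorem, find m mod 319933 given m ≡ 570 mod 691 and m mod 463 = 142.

313593

691⁻¹ mod 463: 691·132 ≡ 1 (mod 463), so 691⁻¹ ≡ 132.
m = 570 + 691·((142 − 570)·132 mod 463) = 570 + 691·453 = 313593.
Check: 313593 mod 691 = 570, 313593 mod 463 = 142. ✓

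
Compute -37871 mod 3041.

1662

-37871 = -13×3041 + 1662, so -37871 ≡ 1662 (mod 3041).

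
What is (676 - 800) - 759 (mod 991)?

676 - 800 = -124 ≡ 867 (mod 991)
867 - 759 = 108

108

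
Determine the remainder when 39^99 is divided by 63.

36

39^1 ≡ 39 (mod 63)
39^2 ≡ 39^2 = 1521 ≡ 9 (mod 63)
39^4 ≡ 9^2 = 81 ≡ 18 (mod 63)
39^8 ≡ 18^2 = 324 ≡ 9 (mod 63)
39^16 ≡ 9^2 = 81 ≡ 18 (mod 63)
39^32 ≡ 18^2 = 324 ≡ 9 (mod 63)
39^64 ≡ 9^2 = 81 ≡ 18 (mod 63)
39^99 = 39^64 · 39^32 · 39^2 · 39^1 ≡ 18 · 9 · 9 · 39 (mod 63).
Accumulate the product:
18 · 9 = 162 ≡ 36
36 · 9 = 324 ≡ 9
9 · 39 = 351 ≡ 36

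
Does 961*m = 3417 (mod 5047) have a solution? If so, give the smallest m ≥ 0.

gcd(961, 5047) = 1, so a unique solution mod 5047 exists.
961⁻¹ ≡ 1439 (mod 5047).
m ≡ 1439*3417 ≡ 1285 (mod 5047).

1285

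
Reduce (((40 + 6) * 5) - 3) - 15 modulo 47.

24

40 + 6 = 46
46 * 5 = 230 ≡ 42 (mod 47)
42 - 3 = 39
39 - 15 = 24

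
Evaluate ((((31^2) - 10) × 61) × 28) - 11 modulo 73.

47

(31)^2 ≡ 12 (mod 73)
12 - 10 = 2
2 × 61 = 122 ≡ 49 (mod 73)
49 × 28 = 1372 ≡ 58 (mod 73)
58 - 11 = 47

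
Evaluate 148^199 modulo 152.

72

199 in binary is 11000111, i.e. 199 = 128 + 64 + 4 + 2 + 1.
148^1 ≡ 148 (mod 152)
148^2 ≡ 148^2 = 21904 ≡ 16 (mod 152)
148^4 ≡ 16^2 = 256 ≡ 104 (mod 152)
148^8 ≡ 104^2 = 10816 ≡ 24 (mod 152)
148^16 ≡ 24^2 = 576 ≡ 120 (mod 152)
148^32 ≡ 120^2 = 14400 ≡ 112 (mod 152)
148^64 ≡ 112^2 = 12544 ≡ 80 (mod 152)
148^128 ≡ 80^2 = 6400 ≡ 16 (mod 152)
148^199 = 148^128 · 148^64 · 148^4 · 148^2 · 148^1 ≡ 16 · 80 · 104 · 16 · 148 (mod 152).
Accumulate the product:
16 · 80 = 1280 ≡ 64
64 · 104 = 6656 ≡ 120
120 · 16 = 1920 ≡ 96
96 · 148 = 14208 ≡ 72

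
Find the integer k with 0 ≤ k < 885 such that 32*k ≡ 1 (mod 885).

885 = 27×32 + 21
32 = 1×21 + 11
21 = 1×11 + 10
11 = 1×10 + 1
10 = 10×1 + 0
gcd(32, 885) = 1, so the inverse exists.
Back-substitute for 1:
1 = 1×11 − 1×10
  = −1×21 + 2×11
  = 2×32 − 3×21
  = −3×885 + 83×32
So 32⁻¹ ≡ 83 (mod 885).

83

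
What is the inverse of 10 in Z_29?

Apply the Euclidean algorithm and back-substitute:
29 = 2*10 + 9
10 = 1*9 + 1
9 = 9*1 + 0
gcd(10, 29) = 1, so the inverse exists.
Back-substitute for 1:
1 = 1*10 − 1*9
  = −1*29 + 3*10
So 10⁻¹ ≡ 3 (mod 29).

3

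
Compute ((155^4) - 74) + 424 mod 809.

(155)^4 ≡ 159 (mod 809)
159 - 74 = 85
85 + 424 = 509

509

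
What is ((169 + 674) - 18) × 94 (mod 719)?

169 + 674 = 843 ≡ 124 (mod 719)
124 - 18 = 106
106 × 94 = 9964 ≡ 617 (mod 719)

617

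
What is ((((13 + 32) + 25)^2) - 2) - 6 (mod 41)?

13

13 + 32 = 45 ≡ 4 (mod 41)
4 + 25 = 29
(29)^2 ≡ 21 (mod 41)
21 - 2 = 19
19 - 6 = 13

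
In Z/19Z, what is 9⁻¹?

17

19 = 2×9 + 1
9 = 9×1 + 0
gcd(9, 19) = 1, so the inverse exists.
Back-substitute for 1:
1 = 1×19 − 2×9
So 9⁻¹ ≡ −2 ≡ 17 (mod 19).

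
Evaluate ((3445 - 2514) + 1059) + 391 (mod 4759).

2381

3445 - 2514 = 931
931 + 1059 = 1990
1990 + 391 = 2381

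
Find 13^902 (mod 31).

14

902 in binary is 1110000110, i.e. 902 = 512 + 256 + 128 + 4 + 2.
13^1 ≡ 13 (mod 31)
13^2 ≡ 13^2 = 169 ≡ 14 (mod 31)
13^4 ≡ 14^2 = 196 ≡ 10 (mod 31)
13^8 ≡ 10^2 = 100 ≡ 7 (mod 31)
13^16 ≡ 7^2 = 49 ≡ 18 (mod 31)
13^32 ≡ 18^2 = 324 ≡ 14 (mod 31)
13^64 ≡ 14^2 = 196 ≡ 10 (mod 31)
13^128 ≡ 10^2 = 100 ≡ 7 (mod 31)
13^256 ≡ 7^2 = 49 ≡ 18 (mod 31)
13^512 ≡ 18^2 = 324 ≡ 14 (mod 31)
13^902 = 13^512 · 13^256 · 13^128 · 13^4 · 13^2 ≡ 14 · 18 · 7 · 10 · 14 (mod 31).
Accumulate the product:
14 · 18 = 252 ≡ 4
4 · 7 = 28
28 · 10 = 280 ≡ 1
1 · 14 = 14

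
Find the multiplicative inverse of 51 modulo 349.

219

349 = 6×51 + 43
51 = 1×43 + 8
43 = 5×8 + 3
8 = 2×3 + 2
3 = 1×2 + 1
2 = 2×1 + 0
gcd(51, 349) = 1, so the inverse exists.
Bézout: 1 = 19×349 − 130×51.
So 51⁻¹ ≡ −130 ≡ 219 (mod 349).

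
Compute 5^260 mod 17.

13

260 in binary is 100000100, i.e. 260 = 256 + 4.
5^1 ≡ 5 (mod 17)
5^2 ≡ 5^2 = 25 ≡ 8 (mod 17)
5^4 ≡ 8^2 = 64 ≡ 13 (mod 17)
5^8 ≡ 13^2 = 169 ≡ 16 (mod 17)
5^16 ≡ 16^2 = 256 ≡ 1 (mod 17)
5^32 ≡ 1^2 = 1 (mod 17)
5^64 ≡ 1^2 = 1 (mod 17)
5^128 ≡ 1^2 = 1 (mod 17)
5^256 ≡ 1^2 = 1 (mod 17)
5^260 = 5^256 * 5^4 ≡ 1 * 13 (mod 17).
1 * 13 = 13 ≡ 13 (mod 17).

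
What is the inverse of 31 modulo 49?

19

Run the extended Euclidean algorithm:
49 = 1*31 + 18
31 = 1*18 + 13
18 = 1*13 + 5
13 = 2*5 + 3
5 = 1*3 + 2
3 = 1*2 + 1
2 = 2*1 + 0
gcd(31, 49) = 1, so the inverse exists.
Back-substitute for 1:
1 = 1*3 − 1*2
  = −1*5 + 2*3
  = 2*13 − 5*5
  = −5*18 + 7*13
  = 7*31 − 12*18
  = −12*49 + 19*31
So 31⁻¹ ≡ 19 (mod 49).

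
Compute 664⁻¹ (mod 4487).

223

By the extended Euclidean algorithm:
4487 = 6*664 + 503
664 = 1*503 + 161
503 = 3*161 + 20
161 = 8*20 + 1
20 = 20*1 + 0
gcd(664, 4487) = 1, so the inverse exists.
Back-substitute for 1:
1 = 1*161 − 8*20
  = −8*503 + 25*161
  = 25*664 − 33*503
  = −33*4487 + 223*664
So 664⁻¹ ≡ 223 (mod 4487).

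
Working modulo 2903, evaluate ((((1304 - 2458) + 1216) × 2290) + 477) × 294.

777

1304 - 2458 = -1154 ≡ 1749 (mod 2903)
1749 + 1216 = 2965 ≡ 62 (mod 2903)
62 × 2290 = 141980 ≡ 2636 (mod 2903)
2636 + 477 = 3113 ≡ 210 (mod 2903)
210 × 294 = 61740 ≡ 777 (mod 2903)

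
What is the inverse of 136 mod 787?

353

787 = 5×136 + 107
136 = 1×107 + 29
107 = 3×29 + 20
29 = 1×20 + 9
20 = 2×9 + 2
9 = 4×2 + 1
2 = 2×1 + 0
gcd(136, 787) = 1, so the inverse exists.
Back-substitute for 1:
1 = 1×9 − 4×2
  = −4×20 + 9×9
  = 9×29 − 13×20
  = −13×107 + 48×29
  = 48×136 − 61×107
  = −61×787 + 353×136
So 136⁻¹ ≡ 353 (mod 787).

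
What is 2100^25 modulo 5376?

0

25 in binary is 11001, i.e. 25 = 16 + 8 + 1.
2100^1 ≡ 2100 (mod 5376)
2100^2 ≡ 2100^2 = 4410000 ≡ 1680 (mod 5376)
2100^4 ≡ 1680^2 = 2822400 ≡ 0 (mod 5376)
2100^8 ≡ 0^2 = 0 (mod 5376)
2100^16 ≡ 0^2 = 0 (mod 5376)
2100^25 = 2100^16 * 2100^8 * 2100^1 ≡ 0 * 0 * 2100 (mod 5376).
Accumulate the product:
0 * 0 = 0
0 * 2100 = 0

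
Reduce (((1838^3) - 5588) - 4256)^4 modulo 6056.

5024

(1838)^3 ≡ 1728 (mod 6056)
1728 - 5588 = -3860 ≡ 2196 (mod 6056)
2196 - 4256 = -2060 ≡ 3996 (mod 6056)
(3996)^4 ≡ 5024 (mod 6056)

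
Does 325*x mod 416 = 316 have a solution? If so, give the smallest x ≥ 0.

gcd(325, 416) = 13, and 13 does not divide 316.
So the congruence has no solution.

no solution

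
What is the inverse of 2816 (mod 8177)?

694

Run the extended Euclidean algorithm:
8177 = 2×2816 + 2545
2816 = 1×2545 + 271
2545 = 9×271 + 106
271 = 2×106 + 59
106 = 1×59 + 47
59 = 1×47 + 12
47 = 3×12 + 11
12 = 1×11 + 1
11 = 11×1 + 0
gcd(2816, 8177) = 1, so the inverse exists.
Back-substitute for 1:
1 = 1×12 − 1×11
  = −1×47 + 4×12
  = 4×59 − 5×47
  = −5×106 + 9×59
  = 9×271 − 23×106
  = −23×2545 + 216×271
  = 216×2816 − 239×2545
  = −239×8177 + 694×2816
So 2816⁻¹ ≡ 694 (mod 8177).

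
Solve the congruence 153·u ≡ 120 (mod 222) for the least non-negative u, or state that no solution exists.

24

gcd(153, 222) = 3, and 3 | 120, so solutions exist.
Divide through by 3: 51·u ≡ 40 mod 74.
51⁻¹ ≡ 45 (mod 74).
u ≡ 45·40 ≡ 24 (mod 74).
The smallest non-negative solution is u = 24.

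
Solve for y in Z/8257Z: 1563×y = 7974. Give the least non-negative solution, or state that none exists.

gcd(1563, 8257) = 1, so a unique solution mod 8257 exists.
1563⁻¹ ≡ 6968 (mod 8257).
y ≡ 6968×7974 ≡ 1479 (mod 8257).

1479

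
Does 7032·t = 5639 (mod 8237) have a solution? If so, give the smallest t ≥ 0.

gcd(7032, 8237) = 1, so a unique solution mod 8237 exists.
7032⁻¹ ≡ 1456 (mod 8237).
t ≡ 1456·5639 ≡ 6332 (mod 8237).

6332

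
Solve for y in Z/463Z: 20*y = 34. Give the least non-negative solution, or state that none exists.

gcd(20, 463) = 1, so a unique solution mod 463 exists.
20⁻¹ ≡ 301 (mod 463).
y ≡ 301*34 ≡ 48 (mod 463).

48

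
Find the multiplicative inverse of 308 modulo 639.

639 = 2·308 + 23
308 = 13·23 + 9
23 = 2·9 + 5
9 = 1·5 + 4
5 = 1·4 + 1
4 = 4·1 + 0
gcd(308, 639) = 1, so the inverse exists.
Back-substitute for 1:
1 = 1·5 − 1·4
  = −1·9 + 2·5
  = 2·23 − 5·9
  = −5·308 + 67·23
  = 67·639 − 139·308
So 308⁻¹ ≡ −139 ≡ 500 (mod 639).

500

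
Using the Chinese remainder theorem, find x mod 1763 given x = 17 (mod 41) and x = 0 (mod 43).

1247

41⁻¹ mod 43: 41×21 ≡ 1 (mod 43), so 41⁻¹ ≡ 21.
x = 17 + 41×((0 − 17)×21 mod 43) = 17 + 41×30 = 1247.
Check: 1247 mod 41 = 17, 1247 mod 43 = 0. ✓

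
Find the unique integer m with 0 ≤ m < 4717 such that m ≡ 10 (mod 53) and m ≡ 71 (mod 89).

53⁻¹ mod 89: 53·42 ≡ 1 (mod 89), so 53⁻¹ ≡ 42.
m = 10 + 53·((71 − 10)·42 mod 89) = 10 + 53·70 = 3720.

3720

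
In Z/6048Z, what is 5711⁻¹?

Apply the Euclidean algorithm and back-substitute:
6048 = 1×5711 + 337
5711 = 16×337 + 319
337 = 1×319 + 18
319 = 17×18 + 13
18 = 1×13 + 5
13 = 2×5 + 3
5 = 1×3 + 2
3 = 1×2 + 1
2 = 2×1 + 0
gcd(5711, 6048) = 1, so the inverse exists.
Back-substitute for 1:
1 = 1×3 − 1×2
  = −1×5 + 2×3
  = 2×13 − 5×5
  = −5×18 + 7×13
  = 7×319 − 124×18
  = −124×337 + 131×319
  = 131×5711 − 2220×337
  = −2220×6048 + 2351×5711
So 5711⁻¹ ≡ 2351 (mod 6048).

2351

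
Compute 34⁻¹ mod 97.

Run the extended Euclidean algorithm:
97 = 2·34 + 29
34 = 1·29 + 5
29 = 5·5 + 4
5 = 1·4 + 1
4 = 4·1 + 0
gcd(34, 97) = 1, so the inverse exists.
Bézout: 1 = −7·97 + 20·34.
So 34⁻¹ ≡ 20 (mod 97).

20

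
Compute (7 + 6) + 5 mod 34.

18

7 + 6 = 13
13 + 5 = 18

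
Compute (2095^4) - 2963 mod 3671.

(2095)^4 ≡ 2126 (mod 3671)
2126 - 2963 = -837 ≡ 2834 (mod 3671)

2834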